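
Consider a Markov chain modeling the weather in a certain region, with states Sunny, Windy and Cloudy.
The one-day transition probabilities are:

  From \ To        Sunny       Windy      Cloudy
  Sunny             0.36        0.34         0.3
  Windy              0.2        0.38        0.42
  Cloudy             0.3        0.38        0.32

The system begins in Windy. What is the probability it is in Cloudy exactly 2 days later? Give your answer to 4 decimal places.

Sum over the intermediate state after 1 day:
P = P(Windy→Sunny)·P(Sunny→Cloudy) + P(Windy→Windy)·P(Windy→Cloudy) + P(Windy→Cloudy)·P(Cloudy→Cloudy)
  = 0.2×0.3 + 0.38×0.42 + 0.42×0.32
  = 0.0600 + 0.1596 + 0.1344 = 0.3540

0.3540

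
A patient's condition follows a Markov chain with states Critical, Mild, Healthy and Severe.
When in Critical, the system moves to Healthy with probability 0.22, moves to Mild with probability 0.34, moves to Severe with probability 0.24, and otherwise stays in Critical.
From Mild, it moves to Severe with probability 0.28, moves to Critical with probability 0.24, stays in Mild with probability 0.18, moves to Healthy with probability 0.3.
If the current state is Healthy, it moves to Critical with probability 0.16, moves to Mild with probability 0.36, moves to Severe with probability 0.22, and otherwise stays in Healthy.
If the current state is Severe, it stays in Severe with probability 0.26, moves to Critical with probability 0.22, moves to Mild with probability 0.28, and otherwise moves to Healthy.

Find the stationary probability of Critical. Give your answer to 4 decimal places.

Let the stationary distribution be π with π = πP and π_1 + π_2 + π_3 + π_4 = 1.
π_1 = 0.2·π_1 + 0.24·π_2 + 0.16·π_3 + 0.22·π_4
π_2 = 0.34·π_1 + 0.18·π_2 + 0.36·π_3 + 0.28·π_4
π_3 = 0.22·π_1 + 0.3·π_2 + 0.26·π_3 + 0.24·π_4
Solving with the normalization constraint gives π = (0.2061, 0.2846, 0.2581, 0.2512).
So the stationary probability of Critical is 0.2061.

0.2061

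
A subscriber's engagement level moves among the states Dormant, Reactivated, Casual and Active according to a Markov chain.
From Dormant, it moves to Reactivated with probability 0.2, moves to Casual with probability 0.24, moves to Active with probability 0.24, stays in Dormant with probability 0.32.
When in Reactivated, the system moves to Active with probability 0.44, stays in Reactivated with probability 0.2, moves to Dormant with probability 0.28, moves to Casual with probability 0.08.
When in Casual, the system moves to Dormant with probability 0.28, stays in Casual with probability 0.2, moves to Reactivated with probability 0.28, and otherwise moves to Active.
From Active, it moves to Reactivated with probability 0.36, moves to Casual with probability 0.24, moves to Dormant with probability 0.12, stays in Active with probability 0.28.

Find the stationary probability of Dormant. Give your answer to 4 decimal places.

Let the stationary distribution be π with π = πP and π_1 + π_2 + π_3 + π_4 = 1.
π_1 = 0.32·π_1 + 0.28·π_2 + 0.28·π_3 + 0.12·π_4
π_2 = 0.2·π_1 + 0.2·π_2 + 0.28·π_3 + 0.36·π_4
π_3 = 0.24·π_1 + 0.08·π_2 + 0.2·π_3 + 0.24·π_4
Solving with the normalization constraint gives π = (0.2408, 0.2640, 0.1902, 0.3050).
So the stationary probability of Dormant is 0.2408.

0.2408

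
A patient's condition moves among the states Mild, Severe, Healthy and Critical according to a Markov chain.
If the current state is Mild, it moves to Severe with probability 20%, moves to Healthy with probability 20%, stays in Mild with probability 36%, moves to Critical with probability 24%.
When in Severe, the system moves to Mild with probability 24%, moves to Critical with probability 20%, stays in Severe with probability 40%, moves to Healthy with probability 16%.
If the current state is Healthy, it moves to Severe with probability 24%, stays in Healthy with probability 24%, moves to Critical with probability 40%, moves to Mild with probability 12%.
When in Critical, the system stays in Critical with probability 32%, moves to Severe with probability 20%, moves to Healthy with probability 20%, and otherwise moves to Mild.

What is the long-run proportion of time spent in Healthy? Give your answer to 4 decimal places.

Let the stationary distribution be π with π = πP and π_1 + π_2 + π_3 + π_4 = 1.
π_1 = 0.36·π_1 + 0.24·π_2 + 0.12·π_3 + 0.28·π_4
π_2 = 0.2·π_1 + 0.4·π_2 + 0.24·π_3 + 0.2·π_4
π_3 = 0.2·π_1 + 0.16·π_2 + 0.24·π_3 + 0.2·π_4
Solving with the normalization constraint gives π = (0.2587, 0.2599, 0.1975, 0.2839).
So the stationary probability of Healthy is 0.1975.

0.1975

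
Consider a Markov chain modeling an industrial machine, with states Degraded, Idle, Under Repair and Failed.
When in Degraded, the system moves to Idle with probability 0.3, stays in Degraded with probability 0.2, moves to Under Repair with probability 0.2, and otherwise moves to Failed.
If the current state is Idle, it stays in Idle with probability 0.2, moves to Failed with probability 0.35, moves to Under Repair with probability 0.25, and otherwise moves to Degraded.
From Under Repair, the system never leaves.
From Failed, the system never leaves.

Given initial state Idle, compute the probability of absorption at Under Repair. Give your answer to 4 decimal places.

Let h(s) be the probability of absorption at Under Repair starting from transient state s. Then h(Under Repair) = 1 and h(Failed) = 0. By first-step analysis:
h(Degraded) = 0.2·h(Degraded) + 0.3·h(Idle) + 0.2·1 + 0.3·0
h(Idle) = 0.2·h(Degraded) + 0.2·h(Idle) + 0.25·1 + 0.35·0
Solving: h(Degraded) = 0.4052, h(Idle) = 0.4138.
Starting from Idle, the probability is 0.4138.

0.4138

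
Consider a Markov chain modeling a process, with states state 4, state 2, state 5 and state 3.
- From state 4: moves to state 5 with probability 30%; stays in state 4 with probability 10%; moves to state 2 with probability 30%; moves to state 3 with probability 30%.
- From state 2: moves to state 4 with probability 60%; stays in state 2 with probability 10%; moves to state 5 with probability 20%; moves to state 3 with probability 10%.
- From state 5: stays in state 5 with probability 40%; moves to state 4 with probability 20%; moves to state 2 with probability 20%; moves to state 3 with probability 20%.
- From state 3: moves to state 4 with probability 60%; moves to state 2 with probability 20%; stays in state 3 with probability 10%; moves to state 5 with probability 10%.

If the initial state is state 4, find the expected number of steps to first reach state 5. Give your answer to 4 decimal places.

4.2643

Let t(s) be the expected number of steps to first reach state 5 from state s, with t(state 5) = 0. Conditioning on the first step:
t(state 4) = 1 + 0.1·t(state 4) + 0.3·t(state 2) + 0.3·t(state 3)
t(state 2) = 1 + 0.6·t(state 4) + 0.1·t(state 2) + 0.1·t(state 3)
t(state 3) = 1 + 0.6·t(state 4) + 0.2·t(state 2) + 0.1·t(state 3)
Solving: t(state 4) = 4.2643, t(state 2) = 4.5045, t(state 3) = 4.9550.
Expected steps from state 4 to state 5: 4.2643.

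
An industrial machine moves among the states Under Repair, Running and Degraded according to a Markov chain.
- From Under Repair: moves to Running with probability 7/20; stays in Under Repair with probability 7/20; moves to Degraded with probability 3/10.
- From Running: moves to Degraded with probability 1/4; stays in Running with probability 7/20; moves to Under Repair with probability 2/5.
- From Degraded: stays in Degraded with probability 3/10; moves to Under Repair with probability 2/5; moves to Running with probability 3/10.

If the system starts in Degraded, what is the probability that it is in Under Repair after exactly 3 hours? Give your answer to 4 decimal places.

Propagate the distribution vector 3 hours from Degraded.
After 0 hours: (0.0000, 0.0000, 1.0000)
After 1 hour: (0.4000, 0.3000, 0.3000)
After 2 hours: (0.3800, 0.3350, 0.2850)
After 3 hours: (0.3810, 0.3358, 0.2833)
P(in Under Repair after 3 hours) = 0.3810

0.3810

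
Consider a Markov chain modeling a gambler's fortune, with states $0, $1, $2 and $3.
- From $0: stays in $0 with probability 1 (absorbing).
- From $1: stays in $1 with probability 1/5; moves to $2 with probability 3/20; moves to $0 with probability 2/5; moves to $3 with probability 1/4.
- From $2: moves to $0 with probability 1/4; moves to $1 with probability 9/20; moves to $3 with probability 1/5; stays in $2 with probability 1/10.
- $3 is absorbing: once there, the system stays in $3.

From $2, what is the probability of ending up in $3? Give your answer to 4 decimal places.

Let h(s) be the probability of absorption at $3 starting from transient state s. Then h($3) = 1 and h($0) = 0. By first-step analysis:
h($1) = 0.4·0 + 0.2·h($1) + 0.15·h($2) + 0.25·1
h($2) = 0.25·0 + 0.45·h($1) + 0.1·h($2) + 0.2·1
Solving: h($1) = 0.3908, h($2) = 0.4176.
Starting from $2, the probability is 0.4176.

0.4176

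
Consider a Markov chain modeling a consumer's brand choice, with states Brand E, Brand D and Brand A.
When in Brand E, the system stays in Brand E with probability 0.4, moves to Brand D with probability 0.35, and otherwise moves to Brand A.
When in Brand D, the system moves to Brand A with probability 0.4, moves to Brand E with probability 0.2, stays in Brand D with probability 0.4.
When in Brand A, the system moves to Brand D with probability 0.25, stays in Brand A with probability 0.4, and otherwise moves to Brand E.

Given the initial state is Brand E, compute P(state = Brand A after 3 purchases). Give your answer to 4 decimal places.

Propagate the distribution vector 3 purchases from Brand E.
After 0 purchases: (1.0000, 0.0000, 0.0000)
After 1 purchase: (0.4000, 0.3500, 0.2500)
After 2 purchases: (0.3175, 0.3425, 0.3400)
After 3 purchases: (0.3145, 0.3331, 0.3524)
P(in Brand A after 3 purchases) = 0.3524

0.3524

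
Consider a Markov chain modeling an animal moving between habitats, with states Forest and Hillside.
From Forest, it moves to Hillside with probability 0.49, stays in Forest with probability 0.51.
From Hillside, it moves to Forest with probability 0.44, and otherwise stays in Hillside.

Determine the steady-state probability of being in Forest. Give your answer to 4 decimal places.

0.4731

Let the stationary distribution be π with π = πP and π_1 + π_2 = 1.
π_1 = 0.51·π_1 + 0.44·π_2
Solving with the normalization constraint gives π = (0.4731, 0.5269).
So the stationary probability of Forest is 0.4731.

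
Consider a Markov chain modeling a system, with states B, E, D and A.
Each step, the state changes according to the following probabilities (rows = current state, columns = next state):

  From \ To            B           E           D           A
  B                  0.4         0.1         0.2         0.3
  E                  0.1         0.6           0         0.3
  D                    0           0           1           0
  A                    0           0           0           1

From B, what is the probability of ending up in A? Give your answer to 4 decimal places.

Let h(s) be the probability of absorption at A starting from transient state s. Then h(A) = 1 and h(D) = 0. By first-step analysis:
h(B) = 0.4·h(B) + 0.1·h(E) + 0.2·0 + 0.3·1
h(E) = 0.1·h(B) + 0.6·h(E) + 0.3·1
Solving: h(B) = 0.6522, h(E) = 0.9130.
Starting from B, the probability is 0.6522.

0.6522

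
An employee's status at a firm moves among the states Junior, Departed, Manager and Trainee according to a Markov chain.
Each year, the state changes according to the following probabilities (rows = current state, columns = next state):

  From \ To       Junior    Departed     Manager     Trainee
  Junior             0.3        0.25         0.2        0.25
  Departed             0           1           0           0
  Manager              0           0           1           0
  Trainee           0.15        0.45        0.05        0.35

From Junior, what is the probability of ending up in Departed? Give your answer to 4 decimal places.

Let h(s) be the probability of absorption at Departed starting from transient state s. Then h(Departed) = 1 and h(Manager) = 0. By first-step analysis:
h(Junior) = 0.3·h(Junior) + 0.25·1 + 0.2·0 + 0.25·h(Trainee)
h(Trainee) = 0.15·h(Junior) + 0.45·1 + 0.05·0 + 0.35·h(Trainee)
Solving: h(Junior) = 0.6587, h(Trainee) = 0.8443.
Starting from Junior, the probability is 0.6587.

0.6587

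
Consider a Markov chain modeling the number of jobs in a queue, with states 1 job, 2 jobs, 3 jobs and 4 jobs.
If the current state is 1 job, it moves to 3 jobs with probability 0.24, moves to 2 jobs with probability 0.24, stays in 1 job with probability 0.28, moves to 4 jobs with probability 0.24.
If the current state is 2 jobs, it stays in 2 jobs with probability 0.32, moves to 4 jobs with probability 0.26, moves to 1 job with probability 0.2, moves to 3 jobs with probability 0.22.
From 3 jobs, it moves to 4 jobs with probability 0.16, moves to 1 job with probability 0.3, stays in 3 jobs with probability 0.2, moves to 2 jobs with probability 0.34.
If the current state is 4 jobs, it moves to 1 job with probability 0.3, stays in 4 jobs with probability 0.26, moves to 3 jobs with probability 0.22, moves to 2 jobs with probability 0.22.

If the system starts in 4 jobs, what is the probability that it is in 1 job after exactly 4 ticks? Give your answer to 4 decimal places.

Propagate the distribution vector 4 ticks from 4 jobs.
After 0 ticks: (0.0000, 0.0000, 0.0000, 1.0000)
After 1 tick: (0.3000, 0.2200, 0.2200, 0.2600)
After 2 ticks: (0.2720, 0.2744, 0.2216, 0.2320)
After 3 ticks: (0.2671, 0.2795, 0.2210, 0.2324)
After 4 ticks: (0.2667, 0.2798, 0.2209, 0.2326)
P(in 1 job after 4 ticks) = 0.2667

0.2667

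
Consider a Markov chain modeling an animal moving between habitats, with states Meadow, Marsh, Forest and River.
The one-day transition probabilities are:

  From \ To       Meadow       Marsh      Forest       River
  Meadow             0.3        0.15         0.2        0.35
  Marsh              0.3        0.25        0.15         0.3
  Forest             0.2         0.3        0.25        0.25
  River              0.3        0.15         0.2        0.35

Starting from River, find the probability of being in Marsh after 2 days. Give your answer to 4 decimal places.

Propagate the distribution vector 2 days from River.
After 0 days: (0.0000, 0.0000, 0.0000, 1.0000)
After 1 day: (0.3000, 0.1500, 0.2000, 0.3500)
After 2 days: (0.2800, 0.1950, 0.2025, 0.3225)
P(in Marsh after 2 days) = 0.1950

0.1950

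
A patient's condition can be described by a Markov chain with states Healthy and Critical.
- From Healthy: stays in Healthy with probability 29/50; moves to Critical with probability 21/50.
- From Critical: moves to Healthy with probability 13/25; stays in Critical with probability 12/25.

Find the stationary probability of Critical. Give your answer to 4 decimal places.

Let the stationary distribution be π with π = πP and π_1 + π_2 = 1.
π_1 = 0.58·π_1 + 0.52·π_2
Solving with the normalization constraint gives π = (0.5532, 0.4468).
So the stationary probability of Critical is 0.4468.

0.4468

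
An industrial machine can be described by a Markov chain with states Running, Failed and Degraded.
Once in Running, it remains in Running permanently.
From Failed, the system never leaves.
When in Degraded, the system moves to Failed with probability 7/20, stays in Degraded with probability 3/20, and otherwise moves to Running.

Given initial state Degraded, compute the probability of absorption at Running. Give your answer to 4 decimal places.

0.5882

Let h(s) be the probability of absorption at Running starting from transient state s. Then h(Running) = 1 and h(Failed) = 0. By first-step analysis:
h(Degraded) = 0.5·1 + 0.35·0 + 0.15·h(Degraded)
Solving: h(Degraded) = 0.5882.
Starting from Degraded, the probability is 0.5882.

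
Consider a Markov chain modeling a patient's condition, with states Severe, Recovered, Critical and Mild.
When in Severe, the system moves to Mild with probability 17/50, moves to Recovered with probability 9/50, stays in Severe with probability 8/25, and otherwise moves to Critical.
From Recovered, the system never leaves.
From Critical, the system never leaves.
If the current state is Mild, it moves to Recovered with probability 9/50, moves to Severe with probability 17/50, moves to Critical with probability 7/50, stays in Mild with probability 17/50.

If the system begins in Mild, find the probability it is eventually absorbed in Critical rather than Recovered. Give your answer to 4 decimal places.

0.4490

Let h(s) be the probability of absorption at Critical starting from transient state s. Then h(Critical) = 1 and h(Recovered) = 0. By first-step analysis:
h(Severe) = 0.32·h(Severe) + 0.18·0 + 0.16·1 + 0.34·h(Mild)
h(Mild) = 0.34·h(Severe) + 0.18·0 + 0.14·1 + 0.34·h(Mild)
Solving: h(Severe) = 0.4598, h(Mild) = 0.4490.
Starting from Mild, the probability is 0.4490.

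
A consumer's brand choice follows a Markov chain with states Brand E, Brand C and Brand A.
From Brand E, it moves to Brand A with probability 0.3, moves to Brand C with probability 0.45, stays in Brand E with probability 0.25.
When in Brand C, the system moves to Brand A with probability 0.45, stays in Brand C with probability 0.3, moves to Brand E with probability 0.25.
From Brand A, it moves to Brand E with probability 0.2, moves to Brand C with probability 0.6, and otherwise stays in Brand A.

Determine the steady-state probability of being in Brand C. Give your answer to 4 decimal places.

Let the stationary distribution be π with π = πP and π_1 + π_2 + π_3 = 1.
π_1 = 0.25·π_1 + 0.25·π_2 + 0.2·π_3
π_2 = 0.45·π_1 + 0.3·π_2 + 0.6·π_3
Solving with the normalization constraint gives π = (0.2334, 0.4346, 0.3320).
So the stationary probability of Brand C is 0.4346.

0.4346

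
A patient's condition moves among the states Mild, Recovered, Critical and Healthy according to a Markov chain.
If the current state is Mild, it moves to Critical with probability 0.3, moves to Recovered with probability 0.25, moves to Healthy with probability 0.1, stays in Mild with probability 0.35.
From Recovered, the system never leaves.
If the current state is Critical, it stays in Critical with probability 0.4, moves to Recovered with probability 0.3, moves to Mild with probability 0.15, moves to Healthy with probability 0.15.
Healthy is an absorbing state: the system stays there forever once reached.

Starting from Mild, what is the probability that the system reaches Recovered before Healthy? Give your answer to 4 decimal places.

Let h(s) be the probability of absorption at Recovered starting from transient state s. Then h(Recovered) = 1 and h(Healthy) = 0. By first-step analysis:
h(Mild) = 0.35·h(Mild) + 0.25·1 + 0.3·h(Critical) + 0.1·0
h(Critical) = 0.15·h(Mild) + 0.3·1 + 0.4·h(Critical) + 0.15·0
Solving: h(Mild) = 0.6957, h(Critical) = 0.6739.
Starting from Mild, the probability is 0.6957.

0.6957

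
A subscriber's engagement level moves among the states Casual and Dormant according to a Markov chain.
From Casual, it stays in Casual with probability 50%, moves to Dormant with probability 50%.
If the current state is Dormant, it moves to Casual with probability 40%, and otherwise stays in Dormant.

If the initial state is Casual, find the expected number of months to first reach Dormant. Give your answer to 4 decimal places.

Let t(s) be the expected number of months to first reach Dormant from state s, with t(Dormant) = 0. Conditioning on the first month:
t(Casual) = 1 + 0.5·t(Casual)
Solving: t(Casual) = 2.0000.
Expected months from Casual to Dormant: 2.0000.

2.0000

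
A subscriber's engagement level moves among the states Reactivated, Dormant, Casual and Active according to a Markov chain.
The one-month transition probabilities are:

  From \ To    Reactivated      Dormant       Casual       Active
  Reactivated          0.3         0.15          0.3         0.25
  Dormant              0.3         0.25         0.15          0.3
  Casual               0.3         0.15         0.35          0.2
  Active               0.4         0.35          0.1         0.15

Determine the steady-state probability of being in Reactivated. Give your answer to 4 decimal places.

Let the stationary distribution be π with π = πP and π_1 + π_2 + π_3 + π_4 = 1.
π_1 = 0.3·π_1 + 0.3·π_2 + 0.3·π_3 + 0.4·π_4
π_2 = 0.15·π_1 + 0.25·π_2 + 0.15·π_3 + 0.35·π_4
π_3 = 0.3·π_1 + 0.15·π_2 + 0.35·π_3 + 0.1·π_4
Solving with the normalization constraint gives π = (0.3227, 0.2170, 0.2338, 0.2265).
So the stationary probability of Reactivated is 0.3227.

0.3227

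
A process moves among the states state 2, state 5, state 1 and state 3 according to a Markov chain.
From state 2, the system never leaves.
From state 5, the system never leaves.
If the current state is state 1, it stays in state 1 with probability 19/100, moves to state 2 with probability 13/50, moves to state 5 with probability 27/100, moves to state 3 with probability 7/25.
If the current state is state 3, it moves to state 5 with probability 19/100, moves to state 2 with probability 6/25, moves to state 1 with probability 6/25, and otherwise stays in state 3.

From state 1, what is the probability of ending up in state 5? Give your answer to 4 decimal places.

0.4923

Let h(s) be the probability of absorption at state 5 starting from transient state s. Then h(state 5) = 1 and h(state 2) = 0. By first-step analysis:
h(state 1) = 0.26·0 + 0.27·1 + 0.19·h(state 1) + 0.28·h(state 3)
h(state 3) = 0.24·0 + 0.19·1 + 0.24·h(state 1) + 0.33·h(state 3)
Solving: h(state 1) = 0.4923, h(state 3) = 0.4599.
Starting from state 1, the probability is 0.4923.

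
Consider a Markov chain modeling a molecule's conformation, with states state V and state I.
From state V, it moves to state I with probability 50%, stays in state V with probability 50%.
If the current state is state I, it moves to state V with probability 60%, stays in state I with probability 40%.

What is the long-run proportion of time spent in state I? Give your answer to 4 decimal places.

0.4545

Let the stationary distribution be π with π = πP and π_1 + π_2 = 1.
π_1 = 0.5·π_1 + 0.6·π_2
Solving with the normalization constraint gives π = (0.5455, 0.4545).
So the stationary probability of state I is 0.4545.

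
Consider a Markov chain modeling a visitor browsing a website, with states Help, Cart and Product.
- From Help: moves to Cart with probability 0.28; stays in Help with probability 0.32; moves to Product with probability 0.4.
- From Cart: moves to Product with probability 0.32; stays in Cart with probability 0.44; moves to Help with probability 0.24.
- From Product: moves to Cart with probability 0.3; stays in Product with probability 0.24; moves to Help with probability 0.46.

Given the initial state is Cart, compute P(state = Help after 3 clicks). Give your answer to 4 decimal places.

0.3354

Propagate the distribution vector 3 clicks from Cart.
After 0 clicks: (0.0000, 1.0000, 0.0000)
After 1 click: (0.2400, 0.4400, 0.3200)
After 2 clicks: (0.3296, 0.3568, 0.3136)
After 3 clicks: (0.3354, 0.3434, 0.3213)
P(in Help after 3 clicks) = 0.3354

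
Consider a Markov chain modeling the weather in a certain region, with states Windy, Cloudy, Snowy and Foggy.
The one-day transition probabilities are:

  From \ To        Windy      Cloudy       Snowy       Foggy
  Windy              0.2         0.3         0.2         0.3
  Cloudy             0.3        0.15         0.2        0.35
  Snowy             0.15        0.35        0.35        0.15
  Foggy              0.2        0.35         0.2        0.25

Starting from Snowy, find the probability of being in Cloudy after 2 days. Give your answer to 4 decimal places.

Propagate the distribution vector 2 days from Snowy.
After 0 days: (0.0000, 0.0000, 1.0000, 0.0000)
After 1 day: (0.1500, 0.3500, 0.3500, 0.1500)
After 2 days: (0.2175, 0.2725, 0.2525, 0.2575)
P(in Cloudy after 2 days) = 0.2725

0.2725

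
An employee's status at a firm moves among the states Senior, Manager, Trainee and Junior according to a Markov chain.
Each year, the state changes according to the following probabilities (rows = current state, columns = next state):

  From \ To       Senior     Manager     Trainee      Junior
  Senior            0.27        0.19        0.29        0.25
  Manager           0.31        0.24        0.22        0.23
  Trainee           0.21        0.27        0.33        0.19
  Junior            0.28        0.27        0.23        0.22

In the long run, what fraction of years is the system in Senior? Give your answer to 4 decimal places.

0.2656

Let the stationary distribution be π with π = πP and π_1 + π_2 + π_3 + π_4 = 1.
π_1 = 0.27·π_1 + 0.31·π_2 + 0.21·π_3 + 0.28·π_4
π_2 = 0.19·π_1 + 0.24·π_2 + 0.27·π_3 + 0.27·π_4
π_3 = 0.29·π_1 + 0.22·π_2 + 0.33·π_3 + 0.23·π_4
Solving with the normalization constraint gives π = (0.2656, 0.2415, 0.2706, 0.2223).
So the stationary probability of Senior is 0.2656.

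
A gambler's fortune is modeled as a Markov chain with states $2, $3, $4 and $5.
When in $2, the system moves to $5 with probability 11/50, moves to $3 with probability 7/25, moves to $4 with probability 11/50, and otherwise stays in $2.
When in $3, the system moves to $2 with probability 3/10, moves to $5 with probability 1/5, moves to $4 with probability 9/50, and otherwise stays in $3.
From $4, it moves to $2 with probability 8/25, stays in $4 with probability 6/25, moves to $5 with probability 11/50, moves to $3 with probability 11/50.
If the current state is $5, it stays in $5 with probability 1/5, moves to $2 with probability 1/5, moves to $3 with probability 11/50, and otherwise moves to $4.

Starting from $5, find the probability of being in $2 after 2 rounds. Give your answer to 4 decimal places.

Propagate the distribution vector 2 rounds from $5.
After 0 rounds: (0.0000, 0.0000, 0.0000, 1.0000)
After 1 round: (0.2000, 0.2200, 0.3800, 0.2000)
After 2 rounds: (0.2836, 0.2540, 0.2508, 0.2116)
P(in $2 after 2 rounds) = 0.2836

0.2836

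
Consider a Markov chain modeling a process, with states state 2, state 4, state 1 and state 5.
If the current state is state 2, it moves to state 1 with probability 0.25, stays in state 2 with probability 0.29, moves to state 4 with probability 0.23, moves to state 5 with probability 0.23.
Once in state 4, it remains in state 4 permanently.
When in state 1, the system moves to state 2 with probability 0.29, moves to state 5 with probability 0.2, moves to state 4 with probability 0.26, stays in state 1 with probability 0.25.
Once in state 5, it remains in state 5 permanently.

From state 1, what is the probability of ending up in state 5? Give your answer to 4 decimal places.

0.4537

Let h(s) be the probability of absorption at state 5 starting from transient state s. Then h(state 5) = 1 and h(state 4) = 0. By first-step analysis:
h(state 2) = 0.29·h(state 2) + 0.23·0 + 0.25·h(state 1) + 0.23·1
h(state 1) = 0.29·h(state 2) + 0.26·0 + 0.25·h(state 1) + 0.2·1
Solving: h(state 2) = 0.4837, h(state 1) = 0.4537.
Starting from state 1, the probability is 0.4537.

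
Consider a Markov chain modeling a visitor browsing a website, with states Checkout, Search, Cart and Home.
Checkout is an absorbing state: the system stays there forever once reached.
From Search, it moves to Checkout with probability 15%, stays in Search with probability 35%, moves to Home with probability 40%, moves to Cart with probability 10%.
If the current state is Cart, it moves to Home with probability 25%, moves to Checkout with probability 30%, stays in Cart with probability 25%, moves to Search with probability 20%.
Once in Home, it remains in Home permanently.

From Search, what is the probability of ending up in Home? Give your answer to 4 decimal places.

Let h(s) be the probability of absorption at Home starting from transient state s. Then h(Home) = 1 and h(Checkout) = 0. By first-step analysis:
h(Search) = 0.15·0 + 0.35·h(Search) + 0.1·h(Cart) + 0.4·1
h(Cart) = 0.3·0 + 0.2·h(Search) + 0.25·h(Cart) + 0.25·1
Solving: h(Search) = 0.6952, h(Cart) = 0.5187.
Starting from Search, the probability is 0.6952.

0.6952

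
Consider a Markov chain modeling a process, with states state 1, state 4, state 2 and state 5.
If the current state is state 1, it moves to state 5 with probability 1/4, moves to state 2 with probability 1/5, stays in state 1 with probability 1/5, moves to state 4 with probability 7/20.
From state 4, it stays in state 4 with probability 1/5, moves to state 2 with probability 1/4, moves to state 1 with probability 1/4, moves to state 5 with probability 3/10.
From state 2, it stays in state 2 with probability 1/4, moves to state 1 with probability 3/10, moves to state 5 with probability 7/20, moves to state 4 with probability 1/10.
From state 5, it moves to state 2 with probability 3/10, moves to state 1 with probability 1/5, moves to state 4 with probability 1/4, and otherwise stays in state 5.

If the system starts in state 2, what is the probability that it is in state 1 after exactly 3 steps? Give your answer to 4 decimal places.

Propagate the distribution vector 3 steps from state 2.
After 0 steps: (0.0000, 0.0000, 1.0000, 0.0000)
After 1 step: (0.3000, 0.1000, 0.2500, 0.3500)
After 2 steps: (0.2300, 0.2375, 0.2525, 0.2800)
After 3 steps: (0.2371, 0.2233, 0.2525, 0.2871)
P(in state 1 after 3 steps) = 0.2371

0.2371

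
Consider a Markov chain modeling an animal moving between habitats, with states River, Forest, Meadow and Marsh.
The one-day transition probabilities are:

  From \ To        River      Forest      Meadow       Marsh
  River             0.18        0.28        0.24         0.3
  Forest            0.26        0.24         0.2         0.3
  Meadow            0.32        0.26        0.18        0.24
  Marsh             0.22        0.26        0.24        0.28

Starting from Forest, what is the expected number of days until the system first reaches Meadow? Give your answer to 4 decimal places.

4.5257

Let t(s) be the expected number of days to first reach Meadow from state s, with t(Meadow) = 0. Conditioning on the first day:
t(River) = 1 + 0.18·t(River) + 0.28·t(Forest) + 0.3·t(Marsh)
t(Forest) = 1 + 0.26·t(River) + 0.24·t(Forest) + 0.3·t(Marsh)
t(Marsh) = 1 + 0.22·t(River) + 0.26·t(Forest) + 0.28·t(Marsh)
Solving: t(River) = 4.3581, t(Forest) = 4.5257, t(Marsh) = 4.3548.
Expected days from Forest to Meadow: 4.5257.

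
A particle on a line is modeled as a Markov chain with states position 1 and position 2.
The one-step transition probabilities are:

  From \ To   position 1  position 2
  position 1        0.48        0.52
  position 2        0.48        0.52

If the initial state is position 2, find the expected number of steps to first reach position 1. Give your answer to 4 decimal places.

Let t(s) be the expected number of steps to first reach position 1 from state s, with t(position 1) = 0. Conditioning on the first step:
t(position 2) = 1 + 0.52·t(position 2)
Solving: t(position 2) = 2.0833.
Expected steps from position 2 to position 1: 2.0833.

2.0833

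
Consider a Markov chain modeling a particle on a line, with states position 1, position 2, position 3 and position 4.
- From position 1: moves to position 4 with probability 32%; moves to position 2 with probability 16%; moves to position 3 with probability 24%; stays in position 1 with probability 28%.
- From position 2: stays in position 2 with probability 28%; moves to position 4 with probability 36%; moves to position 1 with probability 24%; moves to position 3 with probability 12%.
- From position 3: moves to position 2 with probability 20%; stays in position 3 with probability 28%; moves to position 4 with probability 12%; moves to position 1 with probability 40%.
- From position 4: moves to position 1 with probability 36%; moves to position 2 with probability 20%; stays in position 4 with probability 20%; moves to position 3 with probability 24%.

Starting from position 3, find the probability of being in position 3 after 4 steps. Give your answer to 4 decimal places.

Propagate the distribution vector 4 steps from position 3.
After 0 steps: (0.0000, 0.0000, 1.0000, 0.0000)
After 1 step: (0.4000, 0.2000, 0.2800, 0.1200)
After 2 steps: (0.3152, 0.2000, 0.2272, 0.2576)
After 3 steps: (0.3199, 0.2034, 0.2251, 0.2516)
After 4 steps: (0.3190, 0.2035, 0.2246, 0.2529)
P(in position 3 after 4 steps) = 0.2246

0.2246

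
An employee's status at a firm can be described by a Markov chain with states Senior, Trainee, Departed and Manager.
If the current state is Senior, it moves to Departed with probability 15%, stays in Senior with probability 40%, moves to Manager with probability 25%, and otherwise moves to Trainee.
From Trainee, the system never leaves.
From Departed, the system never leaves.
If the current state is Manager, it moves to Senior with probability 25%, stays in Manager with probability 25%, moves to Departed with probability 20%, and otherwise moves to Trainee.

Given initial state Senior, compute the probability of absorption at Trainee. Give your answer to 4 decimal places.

0.5806

Let h(s) be the probability of absorption at Trainee starting from transient state s. Then h(Trainee) = 1 and h(Departed) = 0. By first-step analysis:
h(Senior) = 0.4·h(Senior) + 0.2·1 + 0.15·0 + 0.25·h(Manager)
h(Manager) = 0.25·h(Senior) + 0.3·1 + 0.2·0 + 0.25·h(Manager)
Solving: h(Senior) = 0.5806, h(Manager) = 0.5935.
Starting from Senior, the probability is 0.5806.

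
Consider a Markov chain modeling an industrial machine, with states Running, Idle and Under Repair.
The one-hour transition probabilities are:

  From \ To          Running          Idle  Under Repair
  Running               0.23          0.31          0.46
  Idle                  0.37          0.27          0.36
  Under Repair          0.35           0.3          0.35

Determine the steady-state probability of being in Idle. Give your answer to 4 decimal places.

0.2943

Let the stationary distribution be π with π = πP and π_1 + π_2 + π_3 = 1.
π_1 = 0.23·π_1 + 0.37·π_2 + 0.35·π_3
π_2 = 0.31·π_1 + 0.27·π_2 + 0.3·π_3
Solving with the normalization constraint gives π = (0.3178, 0.2943, 0.3879).
So the stationary probability of Idle is 0.2943.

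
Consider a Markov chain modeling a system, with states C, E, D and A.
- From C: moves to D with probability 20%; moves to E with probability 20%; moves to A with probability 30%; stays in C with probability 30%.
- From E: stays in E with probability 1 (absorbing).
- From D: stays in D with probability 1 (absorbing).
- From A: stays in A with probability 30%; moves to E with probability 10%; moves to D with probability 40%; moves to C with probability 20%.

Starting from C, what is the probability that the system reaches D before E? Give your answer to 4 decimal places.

0.6047

Let h(s) be the probability of absorption at D starting from transient state s. Then h(D) = 1 and h(E) = 0. By first-step analysis:
h(C) = 0.3·h(C) + 0.2·0 + 0.2·1 + 0.3·h(A)
h(A) = 0.2·h(C) + 0.1·0 + 0.4·1 + 0.3·h(A)
Solving: h(C) = 0.6047, h(A) = 0.7442.
Starting from C, the probability is 0.6047.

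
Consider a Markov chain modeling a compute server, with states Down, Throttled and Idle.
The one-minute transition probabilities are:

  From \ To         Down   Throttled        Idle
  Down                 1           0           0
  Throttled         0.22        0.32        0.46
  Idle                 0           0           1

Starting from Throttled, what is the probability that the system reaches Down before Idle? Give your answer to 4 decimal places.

0.3235

Let h(s) be the probability of absorption at Down starting from transient state s. Then h(Down) = 1 and h(Idle) = 0. By first-step analysis:
h(Throttled) = 0.22·1 + 0.32·h(Throttled) + 0.46·0
Solving: h(Throttled) = 0.3235.
Starting from Throttled, the probability is 0.3235.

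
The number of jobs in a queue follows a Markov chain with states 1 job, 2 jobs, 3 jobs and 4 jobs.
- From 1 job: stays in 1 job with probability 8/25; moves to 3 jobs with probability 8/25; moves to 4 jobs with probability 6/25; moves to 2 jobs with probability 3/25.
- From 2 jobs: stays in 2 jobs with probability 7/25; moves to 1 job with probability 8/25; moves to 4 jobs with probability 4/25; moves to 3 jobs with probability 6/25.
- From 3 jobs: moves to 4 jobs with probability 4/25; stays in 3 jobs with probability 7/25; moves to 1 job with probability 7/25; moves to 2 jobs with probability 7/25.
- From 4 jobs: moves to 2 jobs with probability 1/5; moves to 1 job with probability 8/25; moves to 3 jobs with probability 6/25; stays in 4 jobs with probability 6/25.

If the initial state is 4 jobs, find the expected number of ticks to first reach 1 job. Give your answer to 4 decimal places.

Let t(s) be the expected number of ticks to first reach 1 job from state s, with t(1 job) = 0. Conditioning on the first tick:
t(2 jobs) = 1 + 0.28·t(2 jobs) + 0.24·t(3 jobs) + 0.16·t(4 jobs)
t(3 jobs) = 1 + 0.28·t(2 jobs) + 0.28·t(3 jobs) + 0.16·t(4 jobs)
t(4 jobs) = 1 + 0.2·t(2 jobs) + 0.24·t(3 jobs) + 0.24·t(4 jobs)
Solving: t(2 jobs) = 3.2258, t(3 jobs) = 3.3602, t(4 jobs) = 3.2258.
Expected ticks from 4 jobs to 1 job: 3.2258.

3.2258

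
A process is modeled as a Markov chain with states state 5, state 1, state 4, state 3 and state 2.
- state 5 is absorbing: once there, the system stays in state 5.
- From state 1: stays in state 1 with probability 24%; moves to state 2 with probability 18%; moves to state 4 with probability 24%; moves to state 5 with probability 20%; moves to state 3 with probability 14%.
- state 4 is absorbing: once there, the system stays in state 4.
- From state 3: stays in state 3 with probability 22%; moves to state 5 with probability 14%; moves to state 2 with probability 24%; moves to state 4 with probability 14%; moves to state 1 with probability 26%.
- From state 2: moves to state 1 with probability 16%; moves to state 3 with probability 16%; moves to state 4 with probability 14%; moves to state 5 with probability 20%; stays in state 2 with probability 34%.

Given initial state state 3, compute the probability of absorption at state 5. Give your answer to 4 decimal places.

Let h(s) be the probability of absorption at state 5 starting from transient state s. Then h(state 5) = 1 and h(state 4) = 0. By first-step analysis:
h(state 1) = 0.2·1 + 0.24·h(state 1) + 0.24·0 + 0.14·h(state 3) + 0.18·h(state 2)
h(state 3) = 0.14·1 + 0.26·h(state 1) + 0.14·0 + 0.22·h(state 3) + 0.24·h(state 2)
h(state 2) = 0.2·1 + 0.16·h(state 1) + 0.14·0 + 0.16·h(state 3) + 0.34·h(state 2)
Solving: h(state 1) = 0.4858, h(state 3) = 0.5088, h(state 2) = 0.5441.
Starting from state 3, the probability is 0.5088.

0.5088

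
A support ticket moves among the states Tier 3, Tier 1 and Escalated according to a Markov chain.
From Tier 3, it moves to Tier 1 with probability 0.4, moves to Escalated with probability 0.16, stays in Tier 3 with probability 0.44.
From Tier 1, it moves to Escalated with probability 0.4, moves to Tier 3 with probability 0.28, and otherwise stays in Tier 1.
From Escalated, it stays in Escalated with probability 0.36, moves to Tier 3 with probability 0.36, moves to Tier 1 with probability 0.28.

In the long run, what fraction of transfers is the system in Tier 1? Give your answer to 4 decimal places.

0.3369

Let the stationary distribution be π with π = πP and π_1 + π_2 + π_3 = 1.
π_1 = 0.44·π_1 + 0.28·π_2 + 0.36·π_3
π_2 = 0.4·π_1 + 0.32·π_2 + 0.28·π_3
Solving with the normalization constraint gives π = (0.3620, 0.3369, 0.3011).
So the stationary probability of Tier 1 is 0.3369.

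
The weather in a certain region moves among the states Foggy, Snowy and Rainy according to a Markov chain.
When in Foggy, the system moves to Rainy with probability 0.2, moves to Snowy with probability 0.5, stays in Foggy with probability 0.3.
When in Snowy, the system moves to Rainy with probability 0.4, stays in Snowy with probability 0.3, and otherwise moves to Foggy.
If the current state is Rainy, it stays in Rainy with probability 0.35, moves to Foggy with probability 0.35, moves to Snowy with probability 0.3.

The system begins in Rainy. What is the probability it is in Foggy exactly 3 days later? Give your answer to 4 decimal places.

Propagate the distribution vector 3 days from Rainy.
After 0 days: (0.0000, 0.0000, 1.0000)
After 1 day: (0.3500, 0.3000, 0.3500)
After 2 days: (0.3175, 0.3700, 0.3125)
After 3 days: (0.3156, 0.3635, 0.3209)
P(in Foggy after 3 days) = 0.3156

0.3156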